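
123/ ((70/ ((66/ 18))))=451/ 70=6.44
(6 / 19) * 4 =24 / 19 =1.26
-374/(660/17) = -289/30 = -9.63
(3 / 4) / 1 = 3 / 4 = 0.75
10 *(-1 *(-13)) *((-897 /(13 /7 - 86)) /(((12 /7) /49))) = 46663435 /1178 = 39612.42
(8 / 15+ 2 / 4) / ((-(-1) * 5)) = 31 / 150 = 0.21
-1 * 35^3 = -42875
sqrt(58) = 7.62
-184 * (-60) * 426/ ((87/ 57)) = 89357760/ 29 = 3081302.07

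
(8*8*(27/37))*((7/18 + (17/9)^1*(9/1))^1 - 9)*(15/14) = 108720/259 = 419.77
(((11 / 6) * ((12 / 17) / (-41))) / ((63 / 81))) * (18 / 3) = -1188 / 4879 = -0.24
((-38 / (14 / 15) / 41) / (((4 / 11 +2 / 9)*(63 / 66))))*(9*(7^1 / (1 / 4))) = -3724380 / 8323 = -447.48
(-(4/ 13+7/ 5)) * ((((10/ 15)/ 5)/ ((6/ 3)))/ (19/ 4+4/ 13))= -148/ 6575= -0.02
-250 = -250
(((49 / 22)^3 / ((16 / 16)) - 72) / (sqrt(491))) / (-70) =649007 *sqrt(491) / 365971760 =0.04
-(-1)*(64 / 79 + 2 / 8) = 335 / 316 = 1.06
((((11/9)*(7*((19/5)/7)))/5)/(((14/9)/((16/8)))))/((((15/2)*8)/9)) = 627/3500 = 0.18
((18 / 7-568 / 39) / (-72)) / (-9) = -1637 / 88452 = -0.02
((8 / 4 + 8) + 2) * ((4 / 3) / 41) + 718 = 29454 / 41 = 718.39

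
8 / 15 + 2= 38 / 15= 2.53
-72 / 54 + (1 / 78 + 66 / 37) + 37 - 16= 61943 / 2886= 21.46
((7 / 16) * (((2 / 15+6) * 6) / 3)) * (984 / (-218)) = -13202 / 545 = -24.22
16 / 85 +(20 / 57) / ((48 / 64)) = 9536 / 14535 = 0.66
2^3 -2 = 6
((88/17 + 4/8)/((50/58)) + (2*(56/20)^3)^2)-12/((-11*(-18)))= 33906933193/17531250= 1934.09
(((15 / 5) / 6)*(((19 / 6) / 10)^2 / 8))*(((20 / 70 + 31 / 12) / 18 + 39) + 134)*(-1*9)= -94515937 / 9676800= -9.77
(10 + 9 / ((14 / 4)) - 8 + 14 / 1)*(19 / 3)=2470 / 21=117.62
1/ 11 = 0.09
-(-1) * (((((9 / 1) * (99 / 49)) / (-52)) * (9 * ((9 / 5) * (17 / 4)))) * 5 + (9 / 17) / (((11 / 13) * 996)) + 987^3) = 961504682.62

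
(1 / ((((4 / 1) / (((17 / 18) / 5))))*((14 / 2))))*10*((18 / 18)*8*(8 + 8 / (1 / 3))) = 1088 / 63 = 17.27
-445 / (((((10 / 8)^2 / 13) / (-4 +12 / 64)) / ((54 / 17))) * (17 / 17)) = 44837.15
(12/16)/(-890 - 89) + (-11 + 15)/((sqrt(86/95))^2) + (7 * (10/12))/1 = 5178523/505164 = 10.25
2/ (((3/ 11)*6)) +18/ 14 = 158/ 63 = 2.51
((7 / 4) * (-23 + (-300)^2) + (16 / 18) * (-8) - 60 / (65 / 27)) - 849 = 73278839 / 468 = 156578.72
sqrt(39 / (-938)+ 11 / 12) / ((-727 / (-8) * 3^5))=20 * sqrt(277179) / 248562027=0.00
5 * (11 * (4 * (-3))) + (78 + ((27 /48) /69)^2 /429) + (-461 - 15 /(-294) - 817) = -1764935286253 /948915968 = -1859.95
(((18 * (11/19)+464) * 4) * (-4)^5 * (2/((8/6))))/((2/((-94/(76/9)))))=5856648192/361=16223402.19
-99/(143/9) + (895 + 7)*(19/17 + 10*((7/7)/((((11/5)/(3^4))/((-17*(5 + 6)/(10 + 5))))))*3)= -2744717923/221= -12419538.11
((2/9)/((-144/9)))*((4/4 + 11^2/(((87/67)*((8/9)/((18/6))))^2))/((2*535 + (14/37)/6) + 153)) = -1629868981/175371509760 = -0.01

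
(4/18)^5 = 32/59049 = 0.00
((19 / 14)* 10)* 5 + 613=4766 / 7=680.86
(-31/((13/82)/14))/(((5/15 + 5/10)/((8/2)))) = -854112/65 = -13140.18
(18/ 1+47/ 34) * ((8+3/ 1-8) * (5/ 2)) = 9885/ 68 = 145.37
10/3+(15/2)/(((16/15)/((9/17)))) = 11515/1632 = 7.06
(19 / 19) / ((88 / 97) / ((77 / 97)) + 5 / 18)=126 / 179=0.70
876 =876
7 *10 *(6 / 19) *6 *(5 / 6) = 110.53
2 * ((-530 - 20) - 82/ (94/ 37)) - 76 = -58306/ 47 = -1240.55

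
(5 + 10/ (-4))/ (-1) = -5/ 2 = -2.50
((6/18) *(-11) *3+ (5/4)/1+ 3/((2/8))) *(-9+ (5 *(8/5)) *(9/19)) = -891/76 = -11.72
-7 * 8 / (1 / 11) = -616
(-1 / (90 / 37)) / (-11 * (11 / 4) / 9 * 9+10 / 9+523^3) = -74 / 25750014815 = -0.00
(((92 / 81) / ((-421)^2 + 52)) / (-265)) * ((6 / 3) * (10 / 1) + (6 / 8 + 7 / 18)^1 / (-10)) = -164657 / 342503482050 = -0.00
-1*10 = -10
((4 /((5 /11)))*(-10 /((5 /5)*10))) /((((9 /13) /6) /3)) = -1144 /5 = -228.80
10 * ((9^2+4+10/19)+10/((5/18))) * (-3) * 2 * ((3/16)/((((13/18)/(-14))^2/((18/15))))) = -1979514936/3211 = -616479.27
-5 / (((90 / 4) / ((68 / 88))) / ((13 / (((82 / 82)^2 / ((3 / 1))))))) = -221 / 33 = -6.70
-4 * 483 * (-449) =867468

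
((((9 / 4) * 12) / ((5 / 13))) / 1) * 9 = 3159 / 5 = 631.80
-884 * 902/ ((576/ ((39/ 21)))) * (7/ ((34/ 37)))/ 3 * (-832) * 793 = 116289767308/ 27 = 4307028418.81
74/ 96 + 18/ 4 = 253/ 48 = 5.27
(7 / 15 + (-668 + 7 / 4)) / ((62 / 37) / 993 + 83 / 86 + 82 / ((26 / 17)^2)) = -18.48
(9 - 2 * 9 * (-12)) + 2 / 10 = 1126 / 5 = 225.20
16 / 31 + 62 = 1938 / 31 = 62.52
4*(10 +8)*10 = 720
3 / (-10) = -3 / 10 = -0.30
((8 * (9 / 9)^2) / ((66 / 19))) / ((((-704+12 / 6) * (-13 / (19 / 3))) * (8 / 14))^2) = 336091 / 98941244688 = 0.00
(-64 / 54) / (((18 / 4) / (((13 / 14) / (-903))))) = 416 / 1536003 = 0.00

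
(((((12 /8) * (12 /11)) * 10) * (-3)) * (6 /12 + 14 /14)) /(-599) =0.12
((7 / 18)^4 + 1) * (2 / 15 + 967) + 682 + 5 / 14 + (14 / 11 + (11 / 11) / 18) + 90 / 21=203358926143 / 121247280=1677.22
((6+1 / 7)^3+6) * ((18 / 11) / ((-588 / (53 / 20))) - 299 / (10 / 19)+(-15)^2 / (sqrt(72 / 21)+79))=-789132577673455 / 5870752328 - 36704250 * sqrt(42) / 14976409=-134433.51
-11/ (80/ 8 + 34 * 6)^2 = -11/ 45796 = -0.00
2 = 2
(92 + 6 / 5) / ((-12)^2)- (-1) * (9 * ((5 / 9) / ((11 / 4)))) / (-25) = 455 / 792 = 0.57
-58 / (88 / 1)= -29 / 44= -0.66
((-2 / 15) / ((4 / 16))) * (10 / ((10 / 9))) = -24 / 5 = -4.80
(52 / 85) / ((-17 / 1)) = -52 / 1445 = -0.04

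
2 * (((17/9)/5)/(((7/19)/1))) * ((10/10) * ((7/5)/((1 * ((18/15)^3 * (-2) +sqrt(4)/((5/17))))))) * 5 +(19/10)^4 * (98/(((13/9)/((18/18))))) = 5717309539/6435000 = 888.47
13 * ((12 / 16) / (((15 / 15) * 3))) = 13 / 4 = 3.25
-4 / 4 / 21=-1 / 21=-0.05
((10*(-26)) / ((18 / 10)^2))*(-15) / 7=32500 / 189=171.96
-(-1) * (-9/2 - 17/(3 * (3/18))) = -77/2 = -38.50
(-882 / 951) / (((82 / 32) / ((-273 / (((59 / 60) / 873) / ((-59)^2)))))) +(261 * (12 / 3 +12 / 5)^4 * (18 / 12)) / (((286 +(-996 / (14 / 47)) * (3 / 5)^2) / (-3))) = 3983702466712413312 / 13046063675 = 305356662.82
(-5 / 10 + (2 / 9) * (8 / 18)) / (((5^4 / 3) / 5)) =-13 / 1350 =-0.01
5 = 5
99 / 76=1.30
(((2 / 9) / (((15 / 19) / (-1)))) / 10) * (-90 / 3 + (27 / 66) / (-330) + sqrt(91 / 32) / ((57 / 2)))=51091 / 60500-sqrt(182) / 8100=0.84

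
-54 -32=-86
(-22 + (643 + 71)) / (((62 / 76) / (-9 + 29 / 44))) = -2412658 / 341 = -7075.24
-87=-87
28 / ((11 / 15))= 420 / 11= 38.18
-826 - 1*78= -904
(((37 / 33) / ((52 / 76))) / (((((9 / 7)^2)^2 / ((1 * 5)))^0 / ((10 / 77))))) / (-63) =-7030 / 2081079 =-0.00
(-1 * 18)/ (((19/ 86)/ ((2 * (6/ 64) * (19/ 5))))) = -1161/ 20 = -58.05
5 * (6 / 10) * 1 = 3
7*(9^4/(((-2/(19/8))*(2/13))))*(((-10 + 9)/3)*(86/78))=4169151/32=130285.97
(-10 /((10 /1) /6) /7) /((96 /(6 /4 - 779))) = 1555 /224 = 6.94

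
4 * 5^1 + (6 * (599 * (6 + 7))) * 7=327074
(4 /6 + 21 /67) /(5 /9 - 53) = -0.02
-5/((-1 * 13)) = 5/13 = 0.38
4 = 4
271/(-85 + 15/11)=-2981/920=-3.24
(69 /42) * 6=69 /7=9.86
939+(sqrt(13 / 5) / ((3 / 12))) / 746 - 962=-23+2 * sqrt(65) / 1865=-22.99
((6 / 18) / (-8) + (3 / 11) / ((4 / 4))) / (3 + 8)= 61 / 2904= 0.02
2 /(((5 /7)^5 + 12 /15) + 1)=84035 /83444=1.01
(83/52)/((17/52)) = 4.88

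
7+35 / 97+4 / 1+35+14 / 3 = 14849 / 291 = 51.03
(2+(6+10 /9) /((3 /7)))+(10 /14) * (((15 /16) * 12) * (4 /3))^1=5539 /189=29.31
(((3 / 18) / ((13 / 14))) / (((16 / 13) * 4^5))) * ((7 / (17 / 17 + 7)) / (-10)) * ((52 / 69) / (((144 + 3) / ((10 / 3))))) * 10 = -65 / 30523392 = -0.00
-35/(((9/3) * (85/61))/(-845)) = 360815/51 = 7074.80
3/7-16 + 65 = 346/7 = 49.43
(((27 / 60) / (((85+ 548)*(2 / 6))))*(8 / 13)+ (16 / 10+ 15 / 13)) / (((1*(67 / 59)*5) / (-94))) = -209566702 / 4594525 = -45.61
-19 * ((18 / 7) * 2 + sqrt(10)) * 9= -6156 / 7-171 * sqrt(10)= -1420.18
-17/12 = -1.42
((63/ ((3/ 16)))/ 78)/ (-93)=-56/ 1209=-0.05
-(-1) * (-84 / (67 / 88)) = -7392 / 67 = -110.33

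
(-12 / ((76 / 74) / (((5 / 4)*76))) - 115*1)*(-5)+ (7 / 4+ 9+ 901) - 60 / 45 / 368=971071 / 138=7036.75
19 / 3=6.33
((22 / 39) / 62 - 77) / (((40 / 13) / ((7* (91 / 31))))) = -29646617 / 57660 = -514.16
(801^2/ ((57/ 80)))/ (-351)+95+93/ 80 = -48794229/ 19760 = -2469.34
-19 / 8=-2.38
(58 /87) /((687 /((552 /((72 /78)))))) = 1196 /2061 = 0.58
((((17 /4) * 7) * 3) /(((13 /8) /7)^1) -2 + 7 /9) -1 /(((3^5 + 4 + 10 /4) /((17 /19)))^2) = 4030548922627 /10517055237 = 383.24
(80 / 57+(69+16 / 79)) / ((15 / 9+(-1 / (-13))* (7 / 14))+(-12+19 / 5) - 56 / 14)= -41332070 / 6143593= -6.73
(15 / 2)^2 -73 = -67 / 4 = -16.75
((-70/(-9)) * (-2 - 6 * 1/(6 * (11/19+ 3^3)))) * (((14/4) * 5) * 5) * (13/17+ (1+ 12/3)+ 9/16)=-11247380375/1282752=-8768.16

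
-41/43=-0.95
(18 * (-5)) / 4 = -45 / 2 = -22.50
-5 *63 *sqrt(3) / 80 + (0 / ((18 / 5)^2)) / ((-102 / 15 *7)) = -63 *sqrt(3) / 16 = -6.82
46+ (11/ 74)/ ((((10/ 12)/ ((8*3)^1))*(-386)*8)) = 3284761/ 71410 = 46.00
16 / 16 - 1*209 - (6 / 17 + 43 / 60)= -213251 / 1020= -209.07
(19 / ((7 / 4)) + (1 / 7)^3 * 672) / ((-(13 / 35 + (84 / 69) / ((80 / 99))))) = -288880 / 42329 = -6.82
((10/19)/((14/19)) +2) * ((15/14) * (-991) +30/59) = -16655685/5782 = -2880.61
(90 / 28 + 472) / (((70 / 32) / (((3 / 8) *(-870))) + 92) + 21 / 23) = 79875918 / 15616069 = 5.11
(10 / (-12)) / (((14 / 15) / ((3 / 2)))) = -75 / 56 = -1.34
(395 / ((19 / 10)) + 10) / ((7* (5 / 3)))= 2484 / 133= 18.68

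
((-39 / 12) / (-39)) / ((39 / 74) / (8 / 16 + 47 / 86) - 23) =-185 / 49942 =-0.00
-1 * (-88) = 88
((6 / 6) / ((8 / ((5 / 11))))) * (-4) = -5 / 22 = -0.23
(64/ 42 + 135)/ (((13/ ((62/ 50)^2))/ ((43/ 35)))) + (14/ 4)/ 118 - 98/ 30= 23397523301/ 1409362500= 16.60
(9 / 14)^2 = 81 / 196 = 0.41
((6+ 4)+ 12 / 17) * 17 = 182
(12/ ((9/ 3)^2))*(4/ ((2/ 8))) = 64/ 3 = 21.33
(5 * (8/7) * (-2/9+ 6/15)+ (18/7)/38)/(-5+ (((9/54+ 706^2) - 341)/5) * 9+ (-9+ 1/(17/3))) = 220490/182440480887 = 0.00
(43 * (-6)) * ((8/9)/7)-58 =-1906/21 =-90.76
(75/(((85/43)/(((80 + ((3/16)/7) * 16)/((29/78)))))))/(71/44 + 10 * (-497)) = -1246279320/754419659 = -1.65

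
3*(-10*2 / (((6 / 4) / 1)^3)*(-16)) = 2560 / 9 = 284.44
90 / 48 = 15 / 8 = 1.88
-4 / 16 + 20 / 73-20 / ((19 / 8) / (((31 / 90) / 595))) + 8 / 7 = 34521143 / 29709540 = 1.16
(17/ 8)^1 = 17/ 8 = 2.12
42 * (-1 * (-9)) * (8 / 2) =1512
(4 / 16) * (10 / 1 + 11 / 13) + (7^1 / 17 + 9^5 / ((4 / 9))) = 58725611 / 442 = 132863.37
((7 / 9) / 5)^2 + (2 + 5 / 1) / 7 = 1.02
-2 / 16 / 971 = -1 / 7768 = -0.00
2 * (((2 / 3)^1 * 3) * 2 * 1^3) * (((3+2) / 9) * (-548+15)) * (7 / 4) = -37310 / 9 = -4145.56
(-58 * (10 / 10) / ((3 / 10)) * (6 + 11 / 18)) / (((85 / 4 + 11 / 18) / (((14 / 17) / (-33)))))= 113680 / 77913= 1.46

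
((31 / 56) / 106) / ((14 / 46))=713 / 41552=0.02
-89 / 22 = -4.05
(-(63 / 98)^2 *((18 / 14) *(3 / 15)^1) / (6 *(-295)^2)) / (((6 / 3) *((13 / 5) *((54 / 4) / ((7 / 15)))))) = -3 / 2217397000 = -0.00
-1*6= -6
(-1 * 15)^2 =225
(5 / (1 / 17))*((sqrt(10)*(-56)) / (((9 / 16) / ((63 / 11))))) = -533120*sqrt(10) / 11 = -153261.22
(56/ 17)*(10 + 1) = 616/ 17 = 36.24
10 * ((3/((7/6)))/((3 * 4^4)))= 15/448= 0.03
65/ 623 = 0.10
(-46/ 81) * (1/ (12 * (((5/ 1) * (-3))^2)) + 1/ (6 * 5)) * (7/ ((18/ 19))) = -278369/ 1968300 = -0.14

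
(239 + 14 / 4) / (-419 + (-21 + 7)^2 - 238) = -485 / 922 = -0.53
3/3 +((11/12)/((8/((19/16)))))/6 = 9425/9216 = 1.02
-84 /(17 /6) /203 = -72 /493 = -0.15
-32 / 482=-16 / 241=-0.07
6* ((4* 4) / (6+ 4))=48 / 5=9.60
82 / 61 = 1.34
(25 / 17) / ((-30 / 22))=-55 / 51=-1.08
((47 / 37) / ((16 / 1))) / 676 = 47 / 400192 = 0.00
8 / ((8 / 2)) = 2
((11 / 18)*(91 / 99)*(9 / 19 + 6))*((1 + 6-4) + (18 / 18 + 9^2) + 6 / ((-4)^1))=623077 / 2052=303.64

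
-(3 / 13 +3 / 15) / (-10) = 14 / 325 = 0.04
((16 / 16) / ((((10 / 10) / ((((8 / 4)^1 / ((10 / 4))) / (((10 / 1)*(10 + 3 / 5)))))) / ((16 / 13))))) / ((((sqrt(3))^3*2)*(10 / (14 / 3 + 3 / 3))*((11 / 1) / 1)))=136*sqrt(3) / 5115825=0.00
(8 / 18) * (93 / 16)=31 / 12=2.58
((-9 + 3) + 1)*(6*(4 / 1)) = -120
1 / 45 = 0.02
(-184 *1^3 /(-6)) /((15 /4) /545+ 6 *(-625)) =-40112 /4904991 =-0.01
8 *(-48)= -384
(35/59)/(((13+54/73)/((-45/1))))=-114975/59177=-1.94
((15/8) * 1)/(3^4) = 5/216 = 0.02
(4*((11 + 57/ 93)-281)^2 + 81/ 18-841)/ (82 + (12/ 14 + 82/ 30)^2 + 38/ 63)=681474672375/ 224837482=3030.97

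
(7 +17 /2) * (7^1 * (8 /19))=868 /19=45.68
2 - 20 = -18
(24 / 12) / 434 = 1 / 217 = 0.00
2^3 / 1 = 8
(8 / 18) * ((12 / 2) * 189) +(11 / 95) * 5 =9587 / 19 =504.58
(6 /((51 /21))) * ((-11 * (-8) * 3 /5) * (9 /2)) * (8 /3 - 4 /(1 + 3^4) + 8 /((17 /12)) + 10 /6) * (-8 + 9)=5829.97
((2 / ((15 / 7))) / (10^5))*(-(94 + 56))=-7 / 5000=-0.00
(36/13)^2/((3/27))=11664/169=69.02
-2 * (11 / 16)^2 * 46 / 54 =-2783 / 3456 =-0.81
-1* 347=-347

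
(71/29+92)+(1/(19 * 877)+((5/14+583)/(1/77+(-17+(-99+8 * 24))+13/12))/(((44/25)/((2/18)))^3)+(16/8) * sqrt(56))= 4 * sqrt(14)+3059155131108216197/32389066874111904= 109.42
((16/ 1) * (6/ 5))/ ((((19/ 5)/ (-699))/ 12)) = -805248/ 19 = -42381.47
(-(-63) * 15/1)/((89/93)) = 87885/89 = 987.47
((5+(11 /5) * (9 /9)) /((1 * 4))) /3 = 3 /5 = 0.60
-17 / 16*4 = -17 / 4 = -4.25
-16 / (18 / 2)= -16 / 9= -1.78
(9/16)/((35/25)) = 45/112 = 0.40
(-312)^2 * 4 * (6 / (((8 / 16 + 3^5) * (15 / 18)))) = 28035072 / 2435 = 11513.38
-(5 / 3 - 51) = 148 / 3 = 49.33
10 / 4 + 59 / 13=183 / 26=7.04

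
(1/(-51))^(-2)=2601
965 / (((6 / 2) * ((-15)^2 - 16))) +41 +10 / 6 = 44.21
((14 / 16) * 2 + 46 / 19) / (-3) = -317 / 228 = -1.39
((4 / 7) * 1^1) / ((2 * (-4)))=-1 / 14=-0.07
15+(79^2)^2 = 38950096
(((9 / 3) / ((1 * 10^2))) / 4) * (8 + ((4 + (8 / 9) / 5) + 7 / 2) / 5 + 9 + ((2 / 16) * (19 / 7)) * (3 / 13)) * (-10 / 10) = -3048949 / 21840000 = -0.14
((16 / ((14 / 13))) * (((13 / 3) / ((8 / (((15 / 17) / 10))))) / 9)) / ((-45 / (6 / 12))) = -169 / 192780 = -0.00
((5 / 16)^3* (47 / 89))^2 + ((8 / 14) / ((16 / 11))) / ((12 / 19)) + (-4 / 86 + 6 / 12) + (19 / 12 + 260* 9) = 93707748038846645 / 40000590708736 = 2342.66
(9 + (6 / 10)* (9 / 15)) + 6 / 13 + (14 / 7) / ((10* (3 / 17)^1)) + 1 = 11656 / 975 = 11.95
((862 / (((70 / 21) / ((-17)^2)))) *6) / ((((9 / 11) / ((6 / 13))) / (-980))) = -3222590448 / 13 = -247891572.92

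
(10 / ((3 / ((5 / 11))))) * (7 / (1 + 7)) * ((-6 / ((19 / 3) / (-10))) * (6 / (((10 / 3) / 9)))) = 42525 / 209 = 203.47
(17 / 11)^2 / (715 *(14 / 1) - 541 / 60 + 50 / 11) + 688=688.00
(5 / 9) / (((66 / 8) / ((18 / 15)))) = 8 / 99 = 0.08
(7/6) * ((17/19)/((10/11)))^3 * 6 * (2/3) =45774421/10288500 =4.45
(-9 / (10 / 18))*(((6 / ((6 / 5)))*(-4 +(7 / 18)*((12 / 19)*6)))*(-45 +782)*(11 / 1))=31520016 / 19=1658948.21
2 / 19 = 0.11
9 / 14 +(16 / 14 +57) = 823 / 14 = 58.79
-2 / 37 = -0.05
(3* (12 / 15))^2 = 144 / 25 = 5.76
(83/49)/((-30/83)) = -6889/1470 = -4.69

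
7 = 7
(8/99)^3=512/970299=0.00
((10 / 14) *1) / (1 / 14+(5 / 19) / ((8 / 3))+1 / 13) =9880 / 3417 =2.89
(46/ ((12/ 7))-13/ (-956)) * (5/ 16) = 384985/ 45888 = 8.39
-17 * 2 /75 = -34 /75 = -0.45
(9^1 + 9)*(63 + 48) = 1998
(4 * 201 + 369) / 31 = 1173 / 31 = 37.84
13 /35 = 0.37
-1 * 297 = -297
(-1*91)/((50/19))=-1729/50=-34.58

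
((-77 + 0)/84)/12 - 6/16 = -65/144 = -0.45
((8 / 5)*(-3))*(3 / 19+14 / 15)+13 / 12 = -23681 / 5700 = -4.15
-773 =-773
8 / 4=2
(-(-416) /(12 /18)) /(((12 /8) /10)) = 4160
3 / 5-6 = -27 / 5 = -5.40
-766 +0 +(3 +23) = -740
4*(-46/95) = -184/95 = -1.94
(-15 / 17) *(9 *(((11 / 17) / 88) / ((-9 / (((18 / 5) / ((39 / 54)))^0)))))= 15 / 2312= 0.01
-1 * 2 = -2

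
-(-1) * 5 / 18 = 5 / 18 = 0.28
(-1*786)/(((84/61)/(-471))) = 3763761/14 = 268840.07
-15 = -15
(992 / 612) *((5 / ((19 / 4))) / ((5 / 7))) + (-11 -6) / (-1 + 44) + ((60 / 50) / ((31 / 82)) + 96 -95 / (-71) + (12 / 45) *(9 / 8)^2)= 2263594514459 / 22010176080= 102.84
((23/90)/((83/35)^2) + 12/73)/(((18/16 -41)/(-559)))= 2.94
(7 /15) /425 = 7 /6375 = 0.00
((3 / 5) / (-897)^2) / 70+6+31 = 3473228851 / 93871050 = 37.00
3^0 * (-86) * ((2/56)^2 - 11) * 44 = 41619.17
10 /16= 0.62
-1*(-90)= 90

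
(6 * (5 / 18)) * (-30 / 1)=-50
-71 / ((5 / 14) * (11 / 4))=-3976 / 55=-72.29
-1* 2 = -2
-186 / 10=-93 / 5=-18.60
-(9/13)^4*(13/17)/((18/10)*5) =-729/37349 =-0.02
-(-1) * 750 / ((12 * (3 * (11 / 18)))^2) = 375 / 242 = 1.55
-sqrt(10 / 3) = -sqrt(30) / 3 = -1.83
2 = 2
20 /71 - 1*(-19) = 1369 /71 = 19.28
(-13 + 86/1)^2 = 5329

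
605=605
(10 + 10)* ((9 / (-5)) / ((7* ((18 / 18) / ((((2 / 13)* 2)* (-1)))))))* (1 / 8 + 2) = 306 / 91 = 3.36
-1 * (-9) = 9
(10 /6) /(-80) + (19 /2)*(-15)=-6841 /48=-142.52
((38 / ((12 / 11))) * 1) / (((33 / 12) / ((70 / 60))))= 133 / 9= 14.78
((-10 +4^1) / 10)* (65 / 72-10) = 131 / 24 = 5.46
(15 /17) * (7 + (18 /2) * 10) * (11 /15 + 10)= 15617 /17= 918.65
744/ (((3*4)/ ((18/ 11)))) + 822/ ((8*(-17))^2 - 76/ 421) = 1448968087/ 14275690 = 101.50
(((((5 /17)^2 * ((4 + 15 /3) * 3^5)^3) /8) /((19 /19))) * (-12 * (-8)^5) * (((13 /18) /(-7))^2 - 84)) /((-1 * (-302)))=-26449525316604672000 /2138311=-12369353810837.00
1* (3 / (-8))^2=9 / 64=0.14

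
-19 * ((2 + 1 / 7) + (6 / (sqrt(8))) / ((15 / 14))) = -78.33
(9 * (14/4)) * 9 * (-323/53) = -183141/106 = -1727.75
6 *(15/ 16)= 45/ 8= 5.62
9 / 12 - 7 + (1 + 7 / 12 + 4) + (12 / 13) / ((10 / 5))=-8 / 39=-0.21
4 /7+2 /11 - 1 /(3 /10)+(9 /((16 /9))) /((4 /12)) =46597 /3696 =12.61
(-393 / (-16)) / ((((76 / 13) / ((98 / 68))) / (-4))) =-250341 / 10336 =-24.22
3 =3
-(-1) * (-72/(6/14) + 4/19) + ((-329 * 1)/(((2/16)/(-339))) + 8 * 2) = 16949828/19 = 892096.21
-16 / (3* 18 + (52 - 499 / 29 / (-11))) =-5104 / 34313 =-0.15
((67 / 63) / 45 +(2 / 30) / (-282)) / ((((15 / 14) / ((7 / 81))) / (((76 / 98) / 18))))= 23693 / 291406815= 0.00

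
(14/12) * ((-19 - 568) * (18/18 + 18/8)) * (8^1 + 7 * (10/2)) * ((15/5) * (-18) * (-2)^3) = -41344758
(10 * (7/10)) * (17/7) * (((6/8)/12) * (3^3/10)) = 459/160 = 2.87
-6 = -6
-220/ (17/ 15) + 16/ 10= -192.52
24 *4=96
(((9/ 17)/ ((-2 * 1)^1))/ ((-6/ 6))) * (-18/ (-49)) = 81/ 833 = 0.10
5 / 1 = 5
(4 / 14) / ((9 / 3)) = 2 / 21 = 0.10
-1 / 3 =-0.33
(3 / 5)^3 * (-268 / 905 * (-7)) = 50652 / 113125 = 0.45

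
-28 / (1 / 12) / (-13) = 336 / 13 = 25.85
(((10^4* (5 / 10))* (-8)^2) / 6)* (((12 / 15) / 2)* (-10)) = -213333.33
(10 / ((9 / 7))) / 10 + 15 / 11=212 / 99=2.14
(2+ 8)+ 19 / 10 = 119 / 10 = 11.90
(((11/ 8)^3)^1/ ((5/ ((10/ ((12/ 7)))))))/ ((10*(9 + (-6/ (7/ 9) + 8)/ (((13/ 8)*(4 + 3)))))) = 5934929/ 176609280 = 0.03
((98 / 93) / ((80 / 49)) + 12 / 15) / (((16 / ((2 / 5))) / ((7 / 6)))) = 37639 / 892800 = 0.04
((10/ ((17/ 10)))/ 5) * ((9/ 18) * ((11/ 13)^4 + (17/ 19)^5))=768051012360/ 1202237680163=0.64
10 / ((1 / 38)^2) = 14440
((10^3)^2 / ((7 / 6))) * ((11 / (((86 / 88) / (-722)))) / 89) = -2096688000000 / 26789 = -78266751.28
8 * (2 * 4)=64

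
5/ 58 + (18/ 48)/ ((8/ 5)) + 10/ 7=22725/ 12992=1.75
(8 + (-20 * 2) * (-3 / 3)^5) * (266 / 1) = 12768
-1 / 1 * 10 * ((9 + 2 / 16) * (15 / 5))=-1095 / 4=-273.75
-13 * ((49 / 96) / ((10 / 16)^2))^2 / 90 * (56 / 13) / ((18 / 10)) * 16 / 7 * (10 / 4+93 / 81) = -60543616 / 12301875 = -4.92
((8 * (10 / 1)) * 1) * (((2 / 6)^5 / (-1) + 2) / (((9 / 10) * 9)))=388000 / 19683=19.71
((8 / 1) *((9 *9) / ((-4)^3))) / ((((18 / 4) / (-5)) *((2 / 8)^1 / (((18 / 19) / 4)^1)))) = 405 / 38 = 10.66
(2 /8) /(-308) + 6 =7391 /1232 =6.00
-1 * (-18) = 18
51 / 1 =51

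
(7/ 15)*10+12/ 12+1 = 20/ 3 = 6.67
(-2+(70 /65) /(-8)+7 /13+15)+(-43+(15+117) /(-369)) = -191585 /6396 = -29.95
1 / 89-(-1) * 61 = 5430 / 89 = 61.01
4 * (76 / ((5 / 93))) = 28272 / 5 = 5654.40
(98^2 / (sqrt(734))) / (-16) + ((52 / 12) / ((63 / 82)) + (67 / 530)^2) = 300287821 / 53090100 - 2401 * sqrt(734) / 2936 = -16.50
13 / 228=0.06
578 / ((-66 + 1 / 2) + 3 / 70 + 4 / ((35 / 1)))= -20230 / 2287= -8.85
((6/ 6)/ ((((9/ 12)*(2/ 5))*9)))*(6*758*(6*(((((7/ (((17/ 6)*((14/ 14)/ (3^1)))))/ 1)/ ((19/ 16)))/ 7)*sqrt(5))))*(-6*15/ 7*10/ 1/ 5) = -523929600*sqrt(5)/ 2261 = -518152.23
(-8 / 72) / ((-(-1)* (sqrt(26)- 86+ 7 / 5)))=25* sqrt(26) / 1604511+ 235 / 178279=0.00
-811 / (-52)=811 / 52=15.60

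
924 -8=916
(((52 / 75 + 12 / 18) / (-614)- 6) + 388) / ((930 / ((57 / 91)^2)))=3175175139 / 19702569250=0.16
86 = 86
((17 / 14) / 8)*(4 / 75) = 17 / 2100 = 0.01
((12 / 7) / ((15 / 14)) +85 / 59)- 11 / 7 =3034 / 2065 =1.47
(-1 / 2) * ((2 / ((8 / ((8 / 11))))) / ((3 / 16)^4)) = -65536 / 891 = -73.55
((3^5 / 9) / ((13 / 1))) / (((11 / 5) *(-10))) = -27 / 286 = -0.09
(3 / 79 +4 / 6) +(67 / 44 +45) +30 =805327 / 10428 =77.23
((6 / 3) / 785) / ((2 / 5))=1 / 157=0.01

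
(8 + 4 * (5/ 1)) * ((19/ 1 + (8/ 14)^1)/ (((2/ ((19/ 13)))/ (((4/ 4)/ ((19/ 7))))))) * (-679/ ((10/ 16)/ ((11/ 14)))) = -8186024/ 65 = -125938.83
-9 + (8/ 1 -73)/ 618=-5627/ 618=-9.11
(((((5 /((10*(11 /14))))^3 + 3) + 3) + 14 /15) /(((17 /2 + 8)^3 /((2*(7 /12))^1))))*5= 4019932 /430489323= 0.01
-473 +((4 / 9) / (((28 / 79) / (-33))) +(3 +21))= -10298 / 21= -490.38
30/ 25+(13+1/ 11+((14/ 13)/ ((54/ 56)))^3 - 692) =-1608547124134/ 2378395305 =-676.32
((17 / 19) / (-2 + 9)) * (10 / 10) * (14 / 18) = 17 / 171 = 0.10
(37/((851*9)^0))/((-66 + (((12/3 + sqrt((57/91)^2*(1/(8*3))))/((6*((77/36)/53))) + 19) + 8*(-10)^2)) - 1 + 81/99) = 2795200389982/58120322182679 - 783221439*sqrt(6)/58120322182679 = 0.05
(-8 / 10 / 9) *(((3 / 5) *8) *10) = -64 / 15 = -4.27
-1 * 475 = -475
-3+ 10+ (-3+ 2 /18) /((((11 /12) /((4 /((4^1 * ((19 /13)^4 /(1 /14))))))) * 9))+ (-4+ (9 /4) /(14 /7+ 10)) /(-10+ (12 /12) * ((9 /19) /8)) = 6040937101583 /818772698898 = 7.38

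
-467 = -467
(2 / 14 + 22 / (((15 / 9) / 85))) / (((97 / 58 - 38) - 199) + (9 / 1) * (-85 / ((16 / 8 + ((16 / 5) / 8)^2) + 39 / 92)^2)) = -255414232570 / 79643303289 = -3.21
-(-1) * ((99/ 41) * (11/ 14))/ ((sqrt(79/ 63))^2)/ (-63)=-1089/ 45346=-0.02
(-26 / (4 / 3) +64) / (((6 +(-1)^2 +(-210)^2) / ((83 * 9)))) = 66483 / 88214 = 0.75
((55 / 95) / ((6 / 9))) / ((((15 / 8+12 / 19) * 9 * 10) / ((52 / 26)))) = 44 / 5715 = 0.01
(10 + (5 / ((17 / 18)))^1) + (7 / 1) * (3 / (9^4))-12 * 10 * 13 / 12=-4264531 / 37179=-114.70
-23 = -23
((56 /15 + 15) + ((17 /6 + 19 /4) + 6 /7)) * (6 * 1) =11413 /70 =163.04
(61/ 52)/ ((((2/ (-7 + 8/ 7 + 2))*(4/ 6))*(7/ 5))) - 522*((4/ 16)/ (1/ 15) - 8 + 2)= 11945799/ 10192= 1172.08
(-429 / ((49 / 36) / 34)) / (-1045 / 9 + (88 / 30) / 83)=178293960 / 1931237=92.32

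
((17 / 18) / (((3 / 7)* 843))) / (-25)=-119 / 1138050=-0.00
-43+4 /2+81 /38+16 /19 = -1445 /38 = -38.03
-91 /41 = -2.22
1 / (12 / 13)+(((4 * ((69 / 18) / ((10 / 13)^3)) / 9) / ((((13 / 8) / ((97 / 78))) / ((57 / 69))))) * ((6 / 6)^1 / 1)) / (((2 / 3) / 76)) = 270.84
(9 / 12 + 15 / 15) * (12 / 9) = 7 / 3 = 2.33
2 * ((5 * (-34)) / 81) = -340 / 81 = -4.20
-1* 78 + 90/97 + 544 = 45292/97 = 466.93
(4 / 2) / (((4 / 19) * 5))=1.90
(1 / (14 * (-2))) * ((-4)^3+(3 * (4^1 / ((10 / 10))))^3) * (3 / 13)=-96 / 7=-13.71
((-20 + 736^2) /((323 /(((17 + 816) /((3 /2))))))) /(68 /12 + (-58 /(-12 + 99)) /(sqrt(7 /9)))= 318505488 * sqrt(7) /37753 + 6317025512 /37753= 189646.17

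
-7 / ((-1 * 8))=7 / 8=0.88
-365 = -365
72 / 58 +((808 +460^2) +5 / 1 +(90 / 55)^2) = 745370969 / 3509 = 212416.92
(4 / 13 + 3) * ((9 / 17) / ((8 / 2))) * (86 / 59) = 16641 / 26078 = 0.64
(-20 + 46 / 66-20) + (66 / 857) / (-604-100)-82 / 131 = -4733751881 / 118553952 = -39.93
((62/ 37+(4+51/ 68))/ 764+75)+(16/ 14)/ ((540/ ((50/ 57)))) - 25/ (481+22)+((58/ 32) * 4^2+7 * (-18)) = -13503929758507/ 612716701968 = -22.04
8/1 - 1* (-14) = 22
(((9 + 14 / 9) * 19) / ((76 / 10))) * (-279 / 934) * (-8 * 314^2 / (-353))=-2903652200 / 164851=-17613.80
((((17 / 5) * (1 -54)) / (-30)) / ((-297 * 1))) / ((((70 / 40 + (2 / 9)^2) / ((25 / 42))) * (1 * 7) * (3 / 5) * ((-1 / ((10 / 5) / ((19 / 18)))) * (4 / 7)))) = 85 / 16093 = 0.01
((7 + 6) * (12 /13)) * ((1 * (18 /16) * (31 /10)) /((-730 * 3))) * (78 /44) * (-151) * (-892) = -366395913 /80300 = -4562.84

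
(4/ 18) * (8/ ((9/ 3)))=16/ 27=0.59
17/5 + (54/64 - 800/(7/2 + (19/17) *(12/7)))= -29588769/206240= -143.47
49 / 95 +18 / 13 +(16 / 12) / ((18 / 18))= 3.23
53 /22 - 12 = -211 /22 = -9.59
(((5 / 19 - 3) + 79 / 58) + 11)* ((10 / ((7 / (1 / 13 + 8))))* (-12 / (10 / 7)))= -6682410 / 7163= -932.91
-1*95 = -95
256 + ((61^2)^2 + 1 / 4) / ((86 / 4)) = 55405381 / 86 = 644248.62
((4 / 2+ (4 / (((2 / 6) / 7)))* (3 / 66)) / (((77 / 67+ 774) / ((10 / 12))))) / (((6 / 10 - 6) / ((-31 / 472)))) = 0.00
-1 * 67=-67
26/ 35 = 0.74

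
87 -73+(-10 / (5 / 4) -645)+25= -614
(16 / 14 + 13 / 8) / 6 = 155 / 336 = 0.46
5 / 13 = 0.38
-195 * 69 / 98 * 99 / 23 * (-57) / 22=300105 / 196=1531.15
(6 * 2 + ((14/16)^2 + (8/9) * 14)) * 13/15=188773/8640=21.85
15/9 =5/3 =1.67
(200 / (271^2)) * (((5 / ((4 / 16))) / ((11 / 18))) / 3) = 24000 / 807851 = 0.03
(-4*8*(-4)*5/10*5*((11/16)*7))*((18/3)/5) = 1848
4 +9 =13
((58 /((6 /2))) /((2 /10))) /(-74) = -145 /111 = -1.31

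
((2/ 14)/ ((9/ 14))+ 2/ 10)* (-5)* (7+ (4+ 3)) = -266/ 9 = -29.56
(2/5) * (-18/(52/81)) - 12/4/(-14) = -10011/910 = -11.00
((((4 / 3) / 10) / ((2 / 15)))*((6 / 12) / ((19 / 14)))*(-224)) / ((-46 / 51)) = 39984 / 437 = 91.50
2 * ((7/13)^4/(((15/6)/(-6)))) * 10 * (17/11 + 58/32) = -13.55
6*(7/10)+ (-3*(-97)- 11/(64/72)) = 11313/40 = 282.82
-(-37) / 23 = 37 / 23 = 1.61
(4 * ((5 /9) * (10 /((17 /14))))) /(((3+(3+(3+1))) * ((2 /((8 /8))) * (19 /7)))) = 980 /2907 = 0.34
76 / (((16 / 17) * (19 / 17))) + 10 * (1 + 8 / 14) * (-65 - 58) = -52097 / 28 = -1860.61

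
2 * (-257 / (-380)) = 257 / 190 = 1.35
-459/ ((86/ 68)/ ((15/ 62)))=-87.81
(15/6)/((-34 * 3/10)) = -25/102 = -0.25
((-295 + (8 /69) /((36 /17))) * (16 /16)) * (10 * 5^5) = -5723781250 /621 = -9217039.05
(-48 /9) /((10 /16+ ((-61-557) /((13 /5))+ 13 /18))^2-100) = -4672512 /48850236361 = -0.00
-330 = -330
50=50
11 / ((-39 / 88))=-24.82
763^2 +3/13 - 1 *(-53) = 7568889/13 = 582222.23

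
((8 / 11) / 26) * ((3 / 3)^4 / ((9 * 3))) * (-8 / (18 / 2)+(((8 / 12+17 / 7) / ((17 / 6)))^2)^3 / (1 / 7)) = 14616669099104 / 1281543505976097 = 0.01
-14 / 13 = -1.08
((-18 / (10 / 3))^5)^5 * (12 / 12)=-608266787713357709119683992618861307 / 298023223876953125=-2041004656618629674.23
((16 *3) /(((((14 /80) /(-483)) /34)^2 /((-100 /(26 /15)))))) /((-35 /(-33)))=-2092292674560000 /91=-22992227192967.03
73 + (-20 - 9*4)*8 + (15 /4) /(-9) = -4505 /12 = -375.42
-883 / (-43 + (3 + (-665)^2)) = -883 / 442185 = -0.00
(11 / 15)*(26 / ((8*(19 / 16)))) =572 / 285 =2.01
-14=-14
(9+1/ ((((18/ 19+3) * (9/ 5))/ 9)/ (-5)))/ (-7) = -8/ 21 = -0.38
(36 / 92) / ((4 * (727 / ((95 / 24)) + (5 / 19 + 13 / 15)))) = 2565 / 4845272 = 0.00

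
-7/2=-3.50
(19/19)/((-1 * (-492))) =1/492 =0.00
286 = 286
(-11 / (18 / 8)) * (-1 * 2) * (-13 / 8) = -143 / 9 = -15.89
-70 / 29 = -2.41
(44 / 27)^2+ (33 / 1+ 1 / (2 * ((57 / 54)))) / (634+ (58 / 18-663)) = 1090273 / 803358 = 1.36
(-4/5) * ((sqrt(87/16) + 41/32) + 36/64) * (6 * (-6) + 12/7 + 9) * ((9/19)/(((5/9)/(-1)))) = -14337 * sqrt(87)/3325 - 845883/26600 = -72.02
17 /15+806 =12107 /15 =807.13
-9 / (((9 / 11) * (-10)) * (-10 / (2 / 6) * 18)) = -11 / 5400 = -0.00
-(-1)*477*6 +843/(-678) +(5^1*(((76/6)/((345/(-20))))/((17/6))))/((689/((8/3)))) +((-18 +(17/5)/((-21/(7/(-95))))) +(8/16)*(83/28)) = 20728395107111147/7287835627800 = 2844.25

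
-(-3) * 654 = 1962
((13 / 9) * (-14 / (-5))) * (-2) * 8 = -2912 / 45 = -64.71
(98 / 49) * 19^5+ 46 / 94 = 232753329 / 47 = 4952198.49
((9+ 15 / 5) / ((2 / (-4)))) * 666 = -15984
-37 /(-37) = 1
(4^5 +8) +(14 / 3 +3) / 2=6215 / 6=1035.83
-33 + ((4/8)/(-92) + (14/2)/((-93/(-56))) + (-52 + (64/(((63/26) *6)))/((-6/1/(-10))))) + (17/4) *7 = -141344527/3234168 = -43.70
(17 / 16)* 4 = 17 / 4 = 4.25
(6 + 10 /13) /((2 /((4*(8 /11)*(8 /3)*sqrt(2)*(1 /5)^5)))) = 1024*sqrt(2) /121875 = 0.01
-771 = -771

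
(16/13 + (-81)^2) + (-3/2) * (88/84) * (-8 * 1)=598307/91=6574.80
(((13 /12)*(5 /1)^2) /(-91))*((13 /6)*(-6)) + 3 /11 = 3827 /924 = 4.14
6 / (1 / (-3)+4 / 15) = -90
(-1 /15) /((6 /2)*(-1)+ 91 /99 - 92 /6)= 33 /8620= 0.00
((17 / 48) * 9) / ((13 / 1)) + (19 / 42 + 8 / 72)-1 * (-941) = 12341461 / 13104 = 941.81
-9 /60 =-3 /20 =-0.15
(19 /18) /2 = 19 /36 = 0.53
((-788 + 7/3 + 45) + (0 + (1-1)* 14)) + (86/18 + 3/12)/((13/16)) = -85934/117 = -734.48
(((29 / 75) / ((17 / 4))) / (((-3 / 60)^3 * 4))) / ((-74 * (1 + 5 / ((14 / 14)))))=2320 / 5661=0.41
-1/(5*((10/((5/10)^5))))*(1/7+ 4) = -29/11200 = -0.00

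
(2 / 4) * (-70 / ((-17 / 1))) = 35 / 17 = 2.06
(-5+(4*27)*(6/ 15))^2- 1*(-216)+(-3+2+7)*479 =113731/ 25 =4549.24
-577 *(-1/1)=577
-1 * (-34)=34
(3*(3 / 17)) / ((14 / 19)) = 171 / 238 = 0.72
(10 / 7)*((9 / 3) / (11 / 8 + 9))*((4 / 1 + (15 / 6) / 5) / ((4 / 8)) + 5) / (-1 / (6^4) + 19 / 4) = 124416 / 102173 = 1.22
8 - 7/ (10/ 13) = -11/ 10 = -1.10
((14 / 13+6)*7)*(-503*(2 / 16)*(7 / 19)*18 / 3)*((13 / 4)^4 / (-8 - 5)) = 287408667 / 4864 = 59088.95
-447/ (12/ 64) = -2384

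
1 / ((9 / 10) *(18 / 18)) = 10 / 9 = 1.11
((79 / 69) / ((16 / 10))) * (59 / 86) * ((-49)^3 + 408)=-2732301505 / 47472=-57556.06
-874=-874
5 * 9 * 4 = 180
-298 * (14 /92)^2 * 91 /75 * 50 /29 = -664391 /46023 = -14.44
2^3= 8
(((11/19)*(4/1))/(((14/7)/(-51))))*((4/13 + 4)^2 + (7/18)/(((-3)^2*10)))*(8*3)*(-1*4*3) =15203856976/48165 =315661.93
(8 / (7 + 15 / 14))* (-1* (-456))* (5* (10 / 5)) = 510720 / 113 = 4519.65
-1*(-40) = 40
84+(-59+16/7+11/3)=650/21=30.95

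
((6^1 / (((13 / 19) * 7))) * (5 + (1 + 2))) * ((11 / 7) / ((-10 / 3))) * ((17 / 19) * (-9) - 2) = 151272 / 3185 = 47.50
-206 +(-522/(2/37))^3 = -900589116599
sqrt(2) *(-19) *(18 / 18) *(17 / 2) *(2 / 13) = -323 *sqrt(2) / 13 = -35.14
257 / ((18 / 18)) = 257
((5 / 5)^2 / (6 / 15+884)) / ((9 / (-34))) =-85 / 19899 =-0.00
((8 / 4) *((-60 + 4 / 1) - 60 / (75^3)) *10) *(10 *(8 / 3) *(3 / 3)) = -29866.74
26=26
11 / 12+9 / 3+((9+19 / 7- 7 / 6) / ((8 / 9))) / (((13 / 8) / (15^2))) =1798427 / 1092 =1646.91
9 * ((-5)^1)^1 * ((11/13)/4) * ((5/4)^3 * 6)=-185625/1664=-111.55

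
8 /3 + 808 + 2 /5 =12166 /15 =811.07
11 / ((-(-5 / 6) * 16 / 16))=66 / 5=13.20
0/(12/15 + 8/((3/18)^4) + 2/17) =0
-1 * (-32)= 32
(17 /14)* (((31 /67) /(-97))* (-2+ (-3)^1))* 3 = 7905 /90986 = 0.09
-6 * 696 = -4176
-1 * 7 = -7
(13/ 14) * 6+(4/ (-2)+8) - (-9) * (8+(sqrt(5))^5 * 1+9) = 1152/ 7+225 * sqrt(5) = 667.69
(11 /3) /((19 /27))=99 /19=5.21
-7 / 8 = -0.88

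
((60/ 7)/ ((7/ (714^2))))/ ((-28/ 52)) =-8115120/ 7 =-1159302.86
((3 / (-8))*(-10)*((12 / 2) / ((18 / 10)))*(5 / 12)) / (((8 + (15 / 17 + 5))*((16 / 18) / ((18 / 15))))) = 0.51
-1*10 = -10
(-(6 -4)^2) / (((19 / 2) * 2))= -4 / 19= -0.21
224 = 224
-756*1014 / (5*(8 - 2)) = -127764 / 5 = -25552.80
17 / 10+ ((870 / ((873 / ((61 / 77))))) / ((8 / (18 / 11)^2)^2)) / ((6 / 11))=1.86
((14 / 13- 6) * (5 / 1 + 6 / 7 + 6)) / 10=-2656 / 455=-5.84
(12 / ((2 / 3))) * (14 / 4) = 63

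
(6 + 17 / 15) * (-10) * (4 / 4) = -71.33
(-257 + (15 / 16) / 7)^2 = 65980.18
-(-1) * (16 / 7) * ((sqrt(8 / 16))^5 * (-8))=-16 * sqrt(2) / 7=-3.23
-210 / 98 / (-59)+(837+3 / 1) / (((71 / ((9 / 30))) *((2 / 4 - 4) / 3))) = -88143 / 29323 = -3.01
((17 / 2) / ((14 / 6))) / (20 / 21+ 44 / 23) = 3519 / 2768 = 1.27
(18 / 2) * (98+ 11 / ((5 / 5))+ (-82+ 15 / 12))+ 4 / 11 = 11203 / 44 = 254.61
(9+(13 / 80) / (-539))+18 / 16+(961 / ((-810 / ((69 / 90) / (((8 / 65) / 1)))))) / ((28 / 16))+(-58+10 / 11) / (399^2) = 57979645 / 9824976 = 5.90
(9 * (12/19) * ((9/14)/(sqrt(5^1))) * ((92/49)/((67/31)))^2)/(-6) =-0.21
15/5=3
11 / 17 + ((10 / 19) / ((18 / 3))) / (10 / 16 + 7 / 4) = 12593 / 18411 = 0.68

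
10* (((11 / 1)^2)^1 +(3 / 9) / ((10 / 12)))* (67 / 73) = 81338 / 73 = 1114.22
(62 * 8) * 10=4960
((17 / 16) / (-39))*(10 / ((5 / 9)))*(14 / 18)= -119 / 312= -0.38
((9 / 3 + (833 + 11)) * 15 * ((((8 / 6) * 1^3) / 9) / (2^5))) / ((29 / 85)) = 359975 / 2088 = 172.40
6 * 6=36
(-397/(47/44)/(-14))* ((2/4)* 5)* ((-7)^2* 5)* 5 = 3821125/47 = 81300.53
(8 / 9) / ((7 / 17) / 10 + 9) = 1360 / 13833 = 0.10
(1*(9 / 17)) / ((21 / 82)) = 246 / 119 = 2.07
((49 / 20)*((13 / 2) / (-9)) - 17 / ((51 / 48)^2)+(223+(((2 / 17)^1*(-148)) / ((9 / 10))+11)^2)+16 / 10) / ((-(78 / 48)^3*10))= -8312905568 / 1285739325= -6.47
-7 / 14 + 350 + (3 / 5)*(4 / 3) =350.30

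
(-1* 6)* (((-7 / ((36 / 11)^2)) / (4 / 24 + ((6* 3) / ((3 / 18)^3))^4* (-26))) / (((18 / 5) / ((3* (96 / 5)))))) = -484 / 45832557587932305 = -0.00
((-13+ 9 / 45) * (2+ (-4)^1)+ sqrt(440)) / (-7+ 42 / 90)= -192 / 49 - 15 * sqrt(110) / 49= -7.13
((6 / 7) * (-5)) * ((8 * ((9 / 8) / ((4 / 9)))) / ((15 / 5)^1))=-405 / 14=-28.93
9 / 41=0.22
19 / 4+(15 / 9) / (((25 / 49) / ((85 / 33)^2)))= 345293 / 13068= 26.42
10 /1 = 10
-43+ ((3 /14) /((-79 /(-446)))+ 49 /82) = -41.19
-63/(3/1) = -21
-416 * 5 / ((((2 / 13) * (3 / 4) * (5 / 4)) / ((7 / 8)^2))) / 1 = -33124 / 3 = -11041.33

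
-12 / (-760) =3 / 190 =0.02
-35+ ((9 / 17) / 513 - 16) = -49418 / 969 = -51.00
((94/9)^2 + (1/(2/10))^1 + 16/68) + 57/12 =655847/5508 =119.07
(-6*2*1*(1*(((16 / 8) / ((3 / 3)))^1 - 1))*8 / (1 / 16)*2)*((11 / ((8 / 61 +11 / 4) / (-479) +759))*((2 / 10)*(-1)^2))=-3949473792 / 443540905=-8.90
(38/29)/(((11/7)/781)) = 18886/29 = 651.24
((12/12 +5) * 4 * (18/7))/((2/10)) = 2160/7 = 308.57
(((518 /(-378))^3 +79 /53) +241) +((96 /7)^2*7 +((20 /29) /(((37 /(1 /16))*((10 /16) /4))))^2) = 13086110805418909 /8407456830297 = 1556.49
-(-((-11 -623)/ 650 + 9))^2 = -6801664/ 105625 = -64.39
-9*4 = -36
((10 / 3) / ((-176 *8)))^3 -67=-631184818301 / 9420668928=-67.00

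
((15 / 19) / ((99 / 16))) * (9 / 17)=240 / 3553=0.07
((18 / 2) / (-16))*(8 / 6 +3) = -39 / 16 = -2.44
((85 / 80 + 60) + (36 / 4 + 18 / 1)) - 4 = 1345 / 16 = 84.06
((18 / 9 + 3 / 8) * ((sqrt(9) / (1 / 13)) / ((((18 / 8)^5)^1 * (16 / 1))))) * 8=15808 / 19683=0.80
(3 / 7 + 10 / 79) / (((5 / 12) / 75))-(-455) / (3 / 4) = 1172240 / 1659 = 706.59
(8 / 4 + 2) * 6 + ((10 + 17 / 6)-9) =27.83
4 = 4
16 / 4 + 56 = 60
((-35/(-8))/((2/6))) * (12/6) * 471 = 49455/4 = 12363.75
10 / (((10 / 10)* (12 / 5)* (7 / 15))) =125 / 14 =8.93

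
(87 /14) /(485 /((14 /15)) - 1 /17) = 1479 /123661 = 0.01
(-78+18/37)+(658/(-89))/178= -22729601/293077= -77.56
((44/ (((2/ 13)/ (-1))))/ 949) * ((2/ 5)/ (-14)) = 22/ 2555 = 0.01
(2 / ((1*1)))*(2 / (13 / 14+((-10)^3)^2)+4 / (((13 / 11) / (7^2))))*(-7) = -422576397488 / 182000169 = -2321.85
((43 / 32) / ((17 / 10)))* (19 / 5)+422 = 425.00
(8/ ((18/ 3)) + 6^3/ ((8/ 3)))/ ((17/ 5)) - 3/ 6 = 2419/ 102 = 23.72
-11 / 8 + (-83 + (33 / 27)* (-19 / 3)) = -19897 / 216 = -92.12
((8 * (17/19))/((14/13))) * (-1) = -884/133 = -6.65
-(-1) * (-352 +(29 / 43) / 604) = -9142115 / 25972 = -352.00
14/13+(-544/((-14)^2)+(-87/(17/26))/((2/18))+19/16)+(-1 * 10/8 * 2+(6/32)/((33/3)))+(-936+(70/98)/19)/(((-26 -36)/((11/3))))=-1145.17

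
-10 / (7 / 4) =-40 / 7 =-5.71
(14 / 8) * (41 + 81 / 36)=1211 / 16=75.69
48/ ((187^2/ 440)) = 1920/ 3179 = 0.60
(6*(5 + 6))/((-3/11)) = -242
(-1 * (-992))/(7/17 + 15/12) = 67456/113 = 596.96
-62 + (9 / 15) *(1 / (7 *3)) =-2169 / 35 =-61.97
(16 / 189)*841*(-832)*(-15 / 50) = 5597696 / 315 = 17770.46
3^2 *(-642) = -5778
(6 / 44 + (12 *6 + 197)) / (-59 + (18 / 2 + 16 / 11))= -5921 / 1068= -5.54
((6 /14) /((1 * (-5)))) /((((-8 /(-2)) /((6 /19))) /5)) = -9 /266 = -0.03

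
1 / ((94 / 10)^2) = 25 / 2209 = 0.01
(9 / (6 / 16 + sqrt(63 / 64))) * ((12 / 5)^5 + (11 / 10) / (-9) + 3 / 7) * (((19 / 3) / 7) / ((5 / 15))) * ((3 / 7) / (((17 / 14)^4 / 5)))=-133951032992 / 156601875 + 133951032992 * sqrt(7) / 156601875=1407.71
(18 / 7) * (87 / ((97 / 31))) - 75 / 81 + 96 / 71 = 93617425 / 1301643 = 71.92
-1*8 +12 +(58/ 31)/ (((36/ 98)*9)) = 11465/ 2511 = 4.57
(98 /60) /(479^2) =49 /6883230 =0.00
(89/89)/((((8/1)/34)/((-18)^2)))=1377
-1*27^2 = -729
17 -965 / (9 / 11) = -10462 / 9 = -1162.44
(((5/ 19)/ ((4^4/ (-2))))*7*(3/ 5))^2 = 441/ 5914624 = 0.00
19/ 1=19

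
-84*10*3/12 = -210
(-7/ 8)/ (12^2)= -7/ 1152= -0.01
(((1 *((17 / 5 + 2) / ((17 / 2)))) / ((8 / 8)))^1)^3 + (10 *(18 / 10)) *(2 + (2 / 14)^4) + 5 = 60844204439 / 1474514125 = 41.26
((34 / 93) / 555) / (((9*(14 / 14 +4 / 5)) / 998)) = 33932 / 836163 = 0.04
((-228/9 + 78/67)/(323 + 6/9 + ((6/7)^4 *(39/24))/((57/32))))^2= 49114139898878404/8834867774251199209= 0.01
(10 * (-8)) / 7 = -80 / 7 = -11.43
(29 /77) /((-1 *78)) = -0.00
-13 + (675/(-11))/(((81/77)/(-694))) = 121411/3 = 40470.33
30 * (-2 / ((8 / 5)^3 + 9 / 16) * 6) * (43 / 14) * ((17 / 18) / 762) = -7310000 / 24848439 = -0.29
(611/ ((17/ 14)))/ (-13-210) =-8554/ 3791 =-2.26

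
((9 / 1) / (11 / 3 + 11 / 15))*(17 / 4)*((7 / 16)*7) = 37485 / 1408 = 26.62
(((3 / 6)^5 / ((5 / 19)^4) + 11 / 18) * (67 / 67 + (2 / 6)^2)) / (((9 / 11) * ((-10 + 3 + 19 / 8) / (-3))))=6.28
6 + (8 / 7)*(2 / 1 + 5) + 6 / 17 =244 / 17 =14.35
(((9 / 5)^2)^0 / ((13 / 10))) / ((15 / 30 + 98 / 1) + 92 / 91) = 140 / 18111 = 0.01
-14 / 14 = -1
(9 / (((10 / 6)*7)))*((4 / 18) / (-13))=-6 / 455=-0.01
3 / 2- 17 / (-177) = 565 / 354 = 1.60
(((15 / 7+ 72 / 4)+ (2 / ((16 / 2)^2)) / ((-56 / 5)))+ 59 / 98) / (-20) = -260189 / 250880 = -1.04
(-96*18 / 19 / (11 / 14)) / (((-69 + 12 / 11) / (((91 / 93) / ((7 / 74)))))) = 17.63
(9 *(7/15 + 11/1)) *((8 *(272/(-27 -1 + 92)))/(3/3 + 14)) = 5848/25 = 233.92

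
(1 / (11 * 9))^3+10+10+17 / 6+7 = 57894509 / 1940598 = 29.83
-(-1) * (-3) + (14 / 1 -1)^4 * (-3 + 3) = -3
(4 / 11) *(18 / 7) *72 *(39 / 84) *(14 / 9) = 3744 / 77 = 48.62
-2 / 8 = -1 / 4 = -0.25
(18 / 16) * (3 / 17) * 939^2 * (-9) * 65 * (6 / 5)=-8356069917 / 68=-122883381.13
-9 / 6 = -1.50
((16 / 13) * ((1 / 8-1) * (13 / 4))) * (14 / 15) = -49 / 15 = -3.27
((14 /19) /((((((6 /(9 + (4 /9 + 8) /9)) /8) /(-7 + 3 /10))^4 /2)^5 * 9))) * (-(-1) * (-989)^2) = 209066324958676794659809338405420002895747550472029337774555739376257410553083588198072433246208 /88129556045173937607234853189921237632060386262171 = 2372261183881516615731964000000000000000000000.00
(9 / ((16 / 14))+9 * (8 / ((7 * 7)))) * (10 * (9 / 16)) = 164835 / 3136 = 52.56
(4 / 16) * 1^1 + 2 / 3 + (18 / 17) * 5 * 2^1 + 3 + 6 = 4183 / 204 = 20.50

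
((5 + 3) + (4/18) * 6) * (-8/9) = -224/27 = -8.30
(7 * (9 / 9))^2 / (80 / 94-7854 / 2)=-2303 / 184529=-0.01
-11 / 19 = -0.58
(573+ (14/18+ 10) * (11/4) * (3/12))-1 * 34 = 78683/144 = 546.41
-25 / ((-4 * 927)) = 0.01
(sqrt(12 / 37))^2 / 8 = 3 / 74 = 0.04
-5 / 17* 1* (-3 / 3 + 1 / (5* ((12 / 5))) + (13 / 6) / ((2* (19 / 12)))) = 265 / 3876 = 0.07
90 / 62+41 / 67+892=1856970 / 2077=894.06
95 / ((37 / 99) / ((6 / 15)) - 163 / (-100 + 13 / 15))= 5594094 / 151841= 36.84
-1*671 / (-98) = 6.85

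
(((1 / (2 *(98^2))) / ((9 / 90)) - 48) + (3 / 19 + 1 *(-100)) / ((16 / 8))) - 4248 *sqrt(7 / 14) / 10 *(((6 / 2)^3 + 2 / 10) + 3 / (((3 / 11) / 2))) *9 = -2351268 *sqrt(2) / 25 - 17868147 / 182476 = -133105.72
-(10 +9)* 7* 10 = -1330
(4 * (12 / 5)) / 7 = 48 / 35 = 1.37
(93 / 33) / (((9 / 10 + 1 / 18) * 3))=0.98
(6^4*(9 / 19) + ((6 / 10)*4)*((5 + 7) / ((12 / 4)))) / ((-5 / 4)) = -236928 / 475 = -498.80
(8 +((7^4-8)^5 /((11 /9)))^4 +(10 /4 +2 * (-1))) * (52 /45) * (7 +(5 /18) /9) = 7367515904960468699225144483509604990920865827398119313730771559969801707333 /53366445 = 138055212502171892829382700000000000000000000000000000000000000000000.00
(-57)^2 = 3249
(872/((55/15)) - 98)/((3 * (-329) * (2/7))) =-769/1551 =-0.50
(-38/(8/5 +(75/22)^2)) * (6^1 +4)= -919600/31997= -28.74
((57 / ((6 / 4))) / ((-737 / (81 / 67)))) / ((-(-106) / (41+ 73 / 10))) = -743337 / 26170870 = -0.03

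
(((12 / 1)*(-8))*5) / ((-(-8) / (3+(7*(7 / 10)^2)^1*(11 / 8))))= -18519 / 40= -462.98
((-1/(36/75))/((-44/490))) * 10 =30625/132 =232.01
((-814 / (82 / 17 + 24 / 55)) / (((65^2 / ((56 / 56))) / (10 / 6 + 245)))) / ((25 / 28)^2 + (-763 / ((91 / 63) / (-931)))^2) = -8831079488 / 236390110083983893497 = -0.00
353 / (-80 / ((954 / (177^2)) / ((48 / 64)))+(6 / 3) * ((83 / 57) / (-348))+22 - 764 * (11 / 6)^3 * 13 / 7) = -1948336551 / 59009958995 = -0.03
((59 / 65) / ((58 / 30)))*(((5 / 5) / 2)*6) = 531 / 377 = 1.41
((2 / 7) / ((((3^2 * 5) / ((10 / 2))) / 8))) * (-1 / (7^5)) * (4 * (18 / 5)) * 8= -1024 / 588245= -0.00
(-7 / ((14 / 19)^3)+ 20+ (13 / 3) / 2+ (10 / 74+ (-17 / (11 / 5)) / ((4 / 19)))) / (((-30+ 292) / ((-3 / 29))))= 15268453 / 1212215312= 0.01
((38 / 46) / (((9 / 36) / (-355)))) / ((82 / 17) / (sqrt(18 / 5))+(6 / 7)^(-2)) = -300.52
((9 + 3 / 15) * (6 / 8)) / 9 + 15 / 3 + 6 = 353 / 30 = 11.77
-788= -788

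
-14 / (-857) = 14 / 857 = 0.02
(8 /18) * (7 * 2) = 56 /9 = 6.22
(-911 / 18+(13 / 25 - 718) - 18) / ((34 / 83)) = -29360503 / 15300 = -1918.99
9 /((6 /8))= 12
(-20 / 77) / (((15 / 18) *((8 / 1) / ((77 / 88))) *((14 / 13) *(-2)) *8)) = 39 / 19712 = 0.00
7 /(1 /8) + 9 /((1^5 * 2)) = 121 /2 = 60.50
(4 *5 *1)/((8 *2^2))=5/8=0.62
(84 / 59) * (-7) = -588 / 59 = -9.97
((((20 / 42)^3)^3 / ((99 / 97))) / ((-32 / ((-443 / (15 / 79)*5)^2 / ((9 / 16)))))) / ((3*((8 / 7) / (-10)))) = 74252894295625000000 / 2729713582942731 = 27201.72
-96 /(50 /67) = -128.64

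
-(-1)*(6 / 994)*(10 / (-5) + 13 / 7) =-3 / 3479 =-0.00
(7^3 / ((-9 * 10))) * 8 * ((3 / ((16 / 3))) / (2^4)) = -343 / 320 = -1.07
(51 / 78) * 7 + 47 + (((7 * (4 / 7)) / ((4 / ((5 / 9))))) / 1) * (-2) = 11809 / 234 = 50.47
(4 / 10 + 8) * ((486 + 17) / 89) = 21126 / 445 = 47.47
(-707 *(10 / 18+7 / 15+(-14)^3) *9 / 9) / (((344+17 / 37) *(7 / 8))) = 3690182864 / 573525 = 6434.21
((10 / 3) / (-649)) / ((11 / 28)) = -280 / 21417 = -0.01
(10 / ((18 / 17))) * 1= 85 / 9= 9.44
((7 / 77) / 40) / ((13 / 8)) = 1 / 715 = 0.00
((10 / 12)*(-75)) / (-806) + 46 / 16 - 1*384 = -1228497 / 3224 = -381.05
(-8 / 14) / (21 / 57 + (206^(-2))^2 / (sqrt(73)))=-17991783453538544954368 / 11599965647676167141271 + 2600375554624 * sqrt(73) / 81199759533733169988897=-1.55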